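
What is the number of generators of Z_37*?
A prime p has φ(p-1) primitive roots; here φ(36) = 12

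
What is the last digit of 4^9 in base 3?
Using Fermat: 4^{2} ≡ 1 (mod 3). 9 ≡ 1 (mod 2). So 4^{9} ≡ 4^{1} ≡ 1 (mod 3)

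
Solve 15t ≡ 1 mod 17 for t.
Since 17 is prime, by Fermat 15^(-1) ≡ 15^{15} ≡ 8 mod 17. Verify: 15 × 8 = 120 ≡ 1 mod 17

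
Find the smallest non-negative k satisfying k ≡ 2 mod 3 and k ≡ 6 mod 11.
M = 3 × 11 = 33. M₁ = 11, y₁ ≡ 2 mod 3. M₂ = 3, y₂ ≡ 4 mod 11. k = 2×11×2 + 6×3×4 ≡ 17 mod 33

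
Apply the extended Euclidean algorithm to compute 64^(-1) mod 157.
Extended GCD: 64(27) + 157(-11) = 1. So 64^(-1) ≡ 27 mod 157. Verify: 64 × 27 = 1728 ≡ 1 mod 157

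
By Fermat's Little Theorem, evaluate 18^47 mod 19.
By Fermat: 18^{18} ≡ 1 mod 19. 47 = 2×18 + 11. So 18^{47} ≡ 18^{11} ≡ 18 mod 19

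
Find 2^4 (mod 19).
2^{4} = 16 ≡ 16 (mod 19)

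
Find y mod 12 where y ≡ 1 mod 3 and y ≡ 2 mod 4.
M = 3 × 4 = 12. M₁ = 4, y₁ ≡ 1 mod 3. M₂ = 3, y₂ ≡ 3 mod 4. y = 1×4×1 + 2×3×3 ≡ 10 mod 12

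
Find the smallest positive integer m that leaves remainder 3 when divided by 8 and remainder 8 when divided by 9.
M = 8 × 9 = 72. M₁ = 9, y₁ ≡ 1 (mod 8). M₂ = 8, y₂ ≡ 8 (mod 9). m = 3×9×1 + 8×8×8 ≡ 35 (mod 72)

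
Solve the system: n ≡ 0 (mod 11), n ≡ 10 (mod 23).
M = 11 × 23 = 253. M₁ = 23, y₁ ≡ 1 (mod 11). M₂ = 11, y₂ ≡ 21 (mod 23). n = 0×23×1 + 10×11×21 ≡ 33 (mod 253)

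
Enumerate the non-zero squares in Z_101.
Quadratic residues modulo 101: {1, 4, 5, 6, 9, 13, 14, 16, 17, 19, 20, 21, 22, 23, 24, 25, 30, 31, 33, 36, 37, 43, 45, 47, 49, 52, 54, 56, 58, 64, 65, 68, 70, 71, 76, 77, 78, 79, 80, 81, 82, 84, 85, 87, 88, 92, 95, 96, 97, 100}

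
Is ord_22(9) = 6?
Powers of 9 mod 22: 9^1≡9, 9^2≡15, 9^3≡3, 9^4≡5, 9^5≡1. Already 9^5≡1, so the order is 5 < 6. No, the actual order is 5.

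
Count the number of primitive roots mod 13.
There are φ(13-1) = φ(12) = 4 primitive roots modulo 13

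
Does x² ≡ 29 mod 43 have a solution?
By Euler's criterion: 29^{21} ≡ 42 mod 43. Since this equals -1 (≡ 42), 29 is not a QR.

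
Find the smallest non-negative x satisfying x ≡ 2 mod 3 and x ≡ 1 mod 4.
M = 3 × 4 = 12. M₁ = 4, y₁ ≡ 1 mod 3. M₂ = 3, y₂ ≡ 3 mod 4. x = 2×4×1 + 1×3×3 ≡ 5 mod 12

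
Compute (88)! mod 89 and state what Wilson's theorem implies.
(88)! mod 89 = 88. Since this equals -1 mod 89, Wilson confirms 89 is prime.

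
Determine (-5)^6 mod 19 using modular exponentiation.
By repeated squaring mod 19: (-5)^{1}≡14, (-5)^{2}≡6, (-5)^{4}≡17. Then (-5)^{6} = (-5)^{4+2} ≡ 17 × 6 ≡ 7 mod 19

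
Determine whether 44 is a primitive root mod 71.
ord_71(44) divides 70. For each prime q|70: 44^{35}≡70, 44^{14}≡57, 44^{10}≡45, none ≡ 1. So 44 has order 70 and is a primitive root mod 71.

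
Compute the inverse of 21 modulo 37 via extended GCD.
Extended GCD: 21(-7) + 37(4) = 1. So 21^(-1) ≡ -7 ≡ 30 mod 37. Verify: 21 × 30 = 630 ≡ 1 mod 37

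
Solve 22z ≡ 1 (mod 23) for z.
Since 23 is prime, by Fermat 22^(-1) ≡ 22^{21} ≡ 22 (mod 23). Verify: 22 × 22 = 484 ≡ 1 (mod 23)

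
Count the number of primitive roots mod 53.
There are φ(53-1) = φ(52) = 24 primitive roots modulo 53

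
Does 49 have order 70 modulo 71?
49^{35} ≡ 1 (mod 71) and 35 < 70, so ord_71(49) = 35 ≠ 70 and 49 is not a primitive root.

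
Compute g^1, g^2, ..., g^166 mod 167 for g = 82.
82^1, 82^2, ..., 82^{166} mod 167: [82, 44, 101, 99, 102, 14, 146, 115, 78, 50, 92, 29, 40, 107, 90, 32, 119, 72, 59, 162, 91, 114, 163, 6, 158, 97, 105, 93, 111, 84, 41, 22, 134, 133, 51, 7, 73, 141, 39, 25, 46, 98, 20, 137, 45, 16, 143, 36, 113, 81, 129, 57, 165, 3, 79, 132, 136, 130, 139, 42, 104, 11, 67, 150, 109, 87, 120, 154, 103, 96, 23, 49, 10, 152, 106, 8, 155, 18, 140, 124, 148, 112, 166, 85, 123, 66, 68, 65, 153, 21, 52, 89, 117, 75, 138, 127, 60, 77, 135, 48, 95, 108, 5, 76, 53, 4, 161, 9, 70, 62, 74, 56, 83, 126, 145, 33, 34, 116, 160, 94, 26, 128, 142, 121, 69, 147, 30, 122, 151, 24, 131, 54, 86, 38, 110, 2, 164, 88, 35, 31, 37, 28, 125, 63, 156, 100, 17, 58, 80, 47, 13, 64, 71, 144, 118, 157, 15, 61, 159, 12, 149, 27, 43, 19, 55, 1]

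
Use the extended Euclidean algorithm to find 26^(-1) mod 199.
Extended GCD: 26(23) + 199(-3) = 1. So 26^(-1) ≡ 23 mod 199. Verify: 26 × 23 = 598 ≡ 1 mod 199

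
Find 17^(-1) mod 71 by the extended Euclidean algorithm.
Extended GCD: 17(-25) + 71(6) = 1. So 17^(-1) ≡ -25 ≡ 46 mod 71. Verify: 17 × 46 = 782 ≡ 1 mod 71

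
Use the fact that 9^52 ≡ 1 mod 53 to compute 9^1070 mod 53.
By Fermat: 9^{52} ≡ 1 mod 53. 1070 ≡ 30 mod 52. So 9^{1070} ≡ 9^{30} ≡ 42 mod 53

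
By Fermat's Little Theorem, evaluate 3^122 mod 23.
By Fermat: 3^{22} ≡ 1 mod 23. 122 = 5×22 + 12. So 3^{122} ≡ 3^{12} ≡ 3 mod 23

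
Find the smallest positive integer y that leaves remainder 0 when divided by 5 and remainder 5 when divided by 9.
M = 5 × 9 = 45. M₁ = 9, y₁ ≡ 4 (mod 5). M₂ = 5, y₂ ≡ 2 (mod 9). y = 0×9×4 + 5×5×2 ≡ 5 (mod 45)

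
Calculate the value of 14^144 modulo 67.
Using Fermat: 14^{66} ≡ 1 (mod 67). 144 ≡ 12 (mod 66). So 14^{144} ≡ 14^{12} ≡ 14 (mod 67)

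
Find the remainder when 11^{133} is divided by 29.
By Fermat: 11^{28} ≡ 1 (mod 29). 133 = 4×28 + 21. So 11^{133} ≡ 11^{21} ≡ 17 (mod 29)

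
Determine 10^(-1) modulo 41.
Since 41 is prime, by Fermat 10^(-1) ≡ 10^{39} ≡ 37 (mod 41). Verify: 10 × 37 = 370 ≡ 1 (mod 41)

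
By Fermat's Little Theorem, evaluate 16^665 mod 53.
By Fermat: 16^{52} ≡ 1 (mod 53). 665 ≡ 41 (mod 52). So 16^{665} ≡ 16^{41} ≡ 44 (mod 53)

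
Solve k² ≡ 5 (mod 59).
The square roots of 5 mod 59 are 51 and 8. Verify: 51² = 2601 ≡ 5 (mod 59)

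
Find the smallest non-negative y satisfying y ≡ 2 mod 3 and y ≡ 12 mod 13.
M = 3 × 13 = 39. M₁ = 13, y₁ ≡ 1 mod 3. M₂ = 3, y₂ ≡ 9 mod 13. y = 2×13×1 + 12×3×9 ≡ 38 mod 39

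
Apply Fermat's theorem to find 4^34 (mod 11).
By Fermat: 4^{10} ≡ 1 (mod 11). 34 = 3×10 + 4. So 4^{34} ≡ 4^{4} ≡ 3 (mod 11)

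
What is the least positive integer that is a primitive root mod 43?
g = 3. Powers: [3, 9, 27, 38, 28, 41, 37, ...] generates all 42 non-zero residues.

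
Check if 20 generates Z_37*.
ord_37(20) divides 36. For each prime q|36: 20^{18}≡36, 20^{12}≡26, none ≡ 1. So 20 has order 36 and is a primitive root mod 37.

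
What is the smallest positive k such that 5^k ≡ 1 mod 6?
Powers of 5 mod 6: 5^1≡5, 5^2≡1. Order = 2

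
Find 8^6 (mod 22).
By repeated squaring (mod 22): 8^{1}≡8, 8^{2}≡20, 8^{4}≡4. Then 8^{6} = 8^{4+2} ≡ 4 × 20 ≡ 14 (mod 22)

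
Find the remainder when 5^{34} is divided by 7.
By Fermat: 5^{6} ≡ 1 mod 7. 34 = 5×6 + 4. So 5^{34} ≡ 5^{4} ≡ 2 mod 7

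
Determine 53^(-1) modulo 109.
Since 109 is prime, by Fermat 53^(-1) ≡ 53^{107} ≡ 72 mod 109. Verify: 53 × 72 = 3816 ≡ 1 mod 109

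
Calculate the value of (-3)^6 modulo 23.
By repeated squaring mod 23: (-3)^{1}≡20, (-3)^{2}≡9, (-3)^{4}≡12. Then (-3)^{6} = (-3)^{4+2} ≡ 12 × 9 ≡ 16 mod 23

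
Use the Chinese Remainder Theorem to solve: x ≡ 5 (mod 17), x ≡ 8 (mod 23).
M = 17 × 23 = 391. M₁ = 23, y₁ ≡ 3 (mod 17). M₂ = 17, y₂ ≡ 19 (mod 23). x = 5×23×3 + 8×17×19 ≡ 192 (mod 391)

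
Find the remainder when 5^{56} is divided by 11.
By Fermat: 5^{10} ≡ 1 mod 11. 56 = 5×10 + 6. So 5^{56} ≡ 5^{6} ≡ 5 mod 11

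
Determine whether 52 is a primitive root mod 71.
ord_71(52) divides 70. For each prime q|70: 52^{35}≡70, 52^{14}≡54, 52^{10}≡37, none ≡ 1. So 52 has order 70 and is a primitive root mod 71.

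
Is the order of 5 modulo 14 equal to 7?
Powers of 5 mod 14: 5^1≡5, 5^2≡11, 5^3≡13, 5^4≡9, 5^5≡3, 5^6≡1. Already 5^6≡1, so the order is 6 < 7. No, the actual order is 6.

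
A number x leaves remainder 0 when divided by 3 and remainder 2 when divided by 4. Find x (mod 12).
M = 3 × 4 = 12. M₁ = 4, y₁ ≡ 1 (mod 3). M₂ = 3, y₂ ≡ 3 (mod 4). x = 0×4×1 + 2×3×3 ≡ 6 (mod 12)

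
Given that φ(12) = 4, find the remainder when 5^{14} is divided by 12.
By Euler: 5^{4} ≡ 1 (mod 12) since gcd(5, 12) = 1. 14 = 3×4 + 2. So 5^{14} ≡ 5^{2} ≡ 1 (mod 12)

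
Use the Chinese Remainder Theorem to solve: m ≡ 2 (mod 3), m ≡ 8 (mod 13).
M = 3 × 13 = 39. M₁ = 13, y₁ ≡ 1 (mod 3). M₂ = 3, y₂ ≡ 9 (mod 13). m = 2×13×1 + 8×3×9 ≡ 8 (mod 39)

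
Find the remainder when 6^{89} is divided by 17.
By Fermat: 6^{16} ≡ 1 (mod 17). 89 = 5×16 + 9. So 6^{89} ≡ 6^{9} ≡ 11 (mod 17)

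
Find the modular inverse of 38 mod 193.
Since 193 is prime, by Fermat 38^(-1) ≡ 38^{191} ≡ 127 mod 193. Verify: 38 × 127 = 4826 ≡ 1 mod 193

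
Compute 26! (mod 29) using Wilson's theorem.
(28)! = (26)! × (27) × (28) ≡ -1 (mod 29). So (26)! ≡ -1 × [(28)(27)]^(-1) ≡ 14 (mod 29)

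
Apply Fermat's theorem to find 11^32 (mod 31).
By Fermat: 11^{30} ≡ 1 (mod 31). So 11^{32} = 11^{30} · 11^{2} ≡ 11^{2} ≡ 28 (mod 31)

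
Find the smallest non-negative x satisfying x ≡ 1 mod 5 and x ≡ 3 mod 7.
M = 5 × 7 = 35. M₁ = 7, y₁ ≡ 3 mod 5. M₂ = 5, y₂ ≡ 3 mod 7. x = 1×7×3 + 3×5×3 ≡ 31 mod 35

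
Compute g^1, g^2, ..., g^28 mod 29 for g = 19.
19^1, 19^2, ..., 19^{28} mod 29: [19, 13, 15, 24, 21, 22, 12, 25, 11, 6, 27, 20, 3, 28, 10, 16, 14, 5, 8, 7, 17, 4, 18, 23, 2, 9, 26, 1]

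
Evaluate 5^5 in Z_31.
By repeated squaring (mod 31): 5^{1}≡5, 5^{2}≡25, 5^{4}≡5. Then 5^{5} = 5^{4+1} ≡ 5 × 5 ≡ 25 (mod 31)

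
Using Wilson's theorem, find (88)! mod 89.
By Wilson's theorem, (88)! ≡ -1 ≡ 88 mod 89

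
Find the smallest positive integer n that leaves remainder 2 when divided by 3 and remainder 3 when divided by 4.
M = 3 × 4 = 12. M₁ = 4, y₁ ≡ 1 mod 3. M₂ = 3, y₂ ≡ 3 mod 4. n = 2×4×1 + 3×3×3 ≡ 11 mod 12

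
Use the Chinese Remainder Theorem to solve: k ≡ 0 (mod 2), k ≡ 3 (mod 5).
M = 2 × 5 = 10. M₁ = 5, y₁ ≡ 1 (mod 2). M₂ = 2, y₂ ≡ 3 (mod 5). k = 0×5×1 + 3×2×3 ≡ 8 (mod 10)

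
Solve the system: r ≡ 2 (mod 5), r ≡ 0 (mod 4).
M = 5 × 4 = 20. M₁ = 4, y₁ ≡ 4 (mod 5). M₂ = 5, y₂ ≡ 1 (mod 4). r = 2×4×4 + 0×5×1 ≡ 12 (mod 20)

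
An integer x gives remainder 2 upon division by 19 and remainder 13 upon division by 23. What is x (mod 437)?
M = 19 × 23 = 437. M₁ = 23, y₁ ≡ 5 (mod 19). M₂ = 19, y₂ ≡ 17 (mod 23). x = 2×23×5 + 13×19×17 ≡ 59 (mod 437)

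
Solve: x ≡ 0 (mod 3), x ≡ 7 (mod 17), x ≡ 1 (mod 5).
M = 3 × 17 × 5 = 255. M₁ = 85, y₁ ≡ 1 (mod 3). M₂ = 15, y₂ ≡ 8 (mod 17). M₃ = 51, y₃ ≡ 1 (mod 5). x = 0×85×1 + 7×15×8 + 1×51×1 ≡ 126 (mod 255)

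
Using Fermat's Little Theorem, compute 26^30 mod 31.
By Fermat's Little Theorem, 26^{30} ≡ 1 (mod 31) since 31 is prime and gcd(26, 31) = 1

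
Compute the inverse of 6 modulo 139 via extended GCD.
Extended GCD: 6(-23) + 139(1) = 1. So 6^(-1) ≡ -23 ≡ 116 mod 139. Verify: 6 × 116 = 696 ≡ 1 mod 139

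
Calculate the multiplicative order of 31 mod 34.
Powers of 31 mod 34: 31^1≡31, 31^2≡9, 31^3≡7, 31^4≡13, 31^5≡29, 31^6≡15, 31^7≡23, 31^8≡33, 31^9≡3, 31^10≡25, 31^11≡27, 31^12≡21, 31^13≡5, 31^14≡19, 31^15≡11, 31^16≡1. So the order of 31 is 16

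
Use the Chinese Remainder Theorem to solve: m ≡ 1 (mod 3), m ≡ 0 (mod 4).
M = 3 × 4 = 12. M₁ = 4, y₁ ≡ 1 (mod 3). M₂ = 3, y₂ ≡ 3 (mod 4). m = 1×4×1 + 0×3×3 ≡ 4 (mod 12)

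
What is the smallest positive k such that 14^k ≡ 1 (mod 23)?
Powers of 14 mod 23: 14^1≡14, 14^2≡12, 14^3≡7, 14^4≡6, 14^5≡15, 14^6≡3, 14^7≡19, 14^8≡13, 14^9≡21, 14^10≡18, 14^11≡22, 14^12≡9, 14^13≡11, 14^14≡16, 14^15≡17, 14^16≡8, 14^17≡20, 14^18≡4, 14^19≡10, 14^20≡2, 14^21≡5, 14^22≡1. Order = 22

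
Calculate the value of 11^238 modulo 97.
Using Fermat: 11^{96} ≡ 1 (mod 97). 238 ≡ 46 (mod 96). So 11^{238} ≡ 11^{46} ≡ 93 (mod 97)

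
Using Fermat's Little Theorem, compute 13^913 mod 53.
By Fermat: 13^{52} ≡ 1 (mod 53). 913 ≡ 29 (mod 52). So 13^{913} ≡ 13^{29} ≡ 24 (mod 53)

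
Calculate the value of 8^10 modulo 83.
By repeated squaring (mod 83): 8^{1}≡8, 8^{2}≡64, 8^{4}≡29, 8^{8}≡11. Then 8^{10} = 8^{8+2} ≡ 11 × 64 ≡ 40 (mod 83)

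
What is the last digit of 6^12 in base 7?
Using Fermat: 6^{6} ≡ 1 mod 7. 12 ≡ 0 mod 6. So 6^{12} ≡ 6^{0} ≡ 1 mod 7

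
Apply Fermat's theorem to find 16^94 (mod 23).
By Fermat: 16^{22} ≡ 1 (mod 23). 94 = 4×22 + 6. So 16^{94} ≡ 16^{6} ≡ 4 (mod 23)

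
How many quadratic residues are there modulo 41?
Exactly half the non-zero residues mod a prime are QRs: (41-1)/2 = 20.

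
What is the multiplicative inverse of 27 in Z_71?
Since 71 is prime, by Fermat 27^(-1) ≡ 27^{69} ≡ 50 (mod 71). Verify: 27 × 50 = 1350 ≡ 1 (mod 71)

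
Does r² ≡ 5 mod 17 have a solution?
By Euler's criterion: 5^{8} ≡ 16 mod 17. Since this equals -1 (≡ 16), 5 is not a QR.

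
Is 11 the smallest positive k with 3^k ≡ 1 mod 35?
Powers of 3 mod 35: 3^1≡3, 3^2≡9, 3^3≡27, 3^4≡11, 3^5≡33, 3^6≡29, 3^7≡17, 3^8≡16, 3^9≡13, 3^10≡4, 3^11≡12, 3^12≡1. 3^11≡12≢1, so ord ≠ 11. No, the actual order is 12.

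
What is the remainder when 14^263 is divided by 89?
Using Fermat: 14^{88} ≡ 1 mod 89. 263 ≡ 87 mod 88. So 14^{263} ≡ 14^{87} ≡ 70 mod 89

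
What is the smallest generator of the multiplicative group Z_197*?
g = 2. Powers: [2, 4, 8, 16, 32, 64, 128, ...] generates all 196 non-zero residues.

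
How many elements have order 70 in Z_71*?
A prime p has φ(p-1) primitive roots; here φ(70) = 24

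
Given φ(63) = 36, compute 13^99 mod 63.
By Euler: 13^{36} ≡ 1 mod 63 since gcd(13, 63) = 1. 99 = 2×36 + 27. So 13^{99} ≡ 13^{27} ≡ 55 mod 63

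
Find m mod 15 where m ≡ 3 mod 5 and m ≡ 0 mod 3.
M = 5 × 3 = 15. M₁ = 3, y₁ ≡ 2 mod 5. M₂ = 5, y₂ ≡ 2 mod 3. m = 3×3×2 + 0×5×2 ≡ 3 mod 15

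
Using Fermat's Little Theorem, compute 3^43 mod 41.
By Fermat: 3^{40} ≡ 1 (mod 41). So 3^{43} = 3^{40} · 3^{3} ≡ 3^{3} ≡ 27 (mod 41)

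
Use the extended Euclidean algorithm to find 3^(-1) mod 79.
Extended GCD: 3(-26) + 79(1) = 1. So 3^(-1) ≡ -26 ≡ 53 mod 79. Verify: 3 × 53 = 159 ≡ 1 mod 79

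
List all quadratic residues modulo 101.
QRs mod 101: {1, 4, 5, 6, 9, 13, 14, 16, 17, 19, 20, 21, 22, 23, 24, 25, 30, 31, 33, 36, 37, 43, 45, 47, 49, 52, 54, 56, 58, 64, 65, 68, 70, 71, 76, 77, 78, 79, 80, 81, 82, 84, 85, 87, 88, 92, 95, 96, 97, 100}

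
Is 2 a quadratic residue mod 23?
By Euler's criterion: 2^{11} ≡ 1 (mod 23). Since this equals 1, 2 is a QR.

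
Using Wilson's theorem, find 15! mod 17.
(16)! = (15)! × (16) ≡ -1 mod 17. So (15)! ≡ -1 × (16)^(-1) ≡ (-1)×(-1) = 1 mod 17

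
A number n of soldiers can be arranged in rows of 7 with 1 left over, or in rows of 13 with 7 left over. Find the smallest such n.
M = 7 × 13 = 91. M₁ = 13, y₁ ≡ 6 mod 7. M₂ = 7, y₂ ≡ 2 mod 13. n = 1×13×6 + 7×7×2 ≡ 85 mod 91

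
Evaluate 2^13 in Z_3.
Using Fermat: 2^{2} ≡ 1 mod 3. 13 ≡ 1 mod 2. So 2^{13} ≡ 2^{1} ≡ 2 mod 3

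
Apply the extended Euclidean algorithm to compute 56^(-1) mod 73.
Extended GCD: 56(30) + 73(-23) = 1. So 56^(-1) ≡ 30 mod 73. Verify: 56 × 30 = 1680 ≡ 1 mod 73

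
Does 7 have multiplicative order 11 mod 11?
Powers of 7 mod 11: 7^1≡7, 7^2≡5, 7^3≡2, 7^4≡3, 7^5≡10, 7^6≡4, 7^7≡6, 7^8≡9, 7^9≡8, 7^10≡1. Already 7^10≡1, so the order is 10 < 11. No, the actual order is 10.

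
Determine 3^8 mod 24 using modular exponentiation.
By repeated squaring (mod 24): 3^{1}≡3, 3^{2}≡9, 3^{4}≡9, 3^{8}≡9. So 3^{8} ≡ 9 (mod 24)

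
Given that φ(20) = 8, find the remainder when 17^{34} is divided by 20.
By Euler: 17^{8} ≡ 1 (mod 20) since gcd(17, 20) = 1. 34 = 4×8 + 2. So 17^{34} ≡ 17^{2} ≡ 9 (mod 20)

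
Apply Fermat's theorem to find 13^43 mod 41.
By Fermat: 13^{40} ≡ 1 mod 41. So 13^{43} = 13^{40} · 13^{3} ≡ 13^{3} ≡ 24 mod 41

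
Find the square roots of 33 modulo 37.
The square roots of 33 mod 37 are 12 and 25. Verify: 12² = 144 ≡ 33 (mod 37)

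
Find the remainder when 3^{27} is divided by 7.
By Fermat: 3^{6} ≡ 1 (mod 7). 27 = 4×6 + 3. So 3^{27} ≡ 3^{3} ≡ 6 (mod 7)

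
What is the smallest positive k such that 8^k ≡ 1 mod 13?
Powers of 8 mod 13: 8^1≡8, 8^2≡12, 8^3≡5, 8^4≡1. So the order of 8 is 4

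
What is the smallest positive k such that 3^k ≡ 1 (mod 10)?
Powers of 3 mod 10: 3^1≡3, 3^2≡9, 3^3≡7, 3^4≡1. Order = 4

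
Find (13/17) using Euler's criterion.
(13/17) = 13^{8} mod 17 = 1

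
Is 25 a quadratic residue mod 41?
By Euler's criterion: 25^{20} ≡ 1 mod 41. Since this equals 1, 25 is a QR.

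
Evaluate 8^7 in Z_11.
By repeated squaring mod 11: 8^{1}≡8, 8^{2}≡9, 8^{4}≡4. Then 8^{7} = 8^{4+2+1} ≡ 4 × 9 × 8 ≡ 2 mod 11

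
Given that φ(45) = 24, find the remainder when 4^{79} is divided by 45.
By Euler: 4^{24} ≡ 1 (mod 45) since gcd(4, 45) = 1. 79 = 3×24 + 7. So 4^{79} ≡ 4^{7} ≡ 4 (mod 45)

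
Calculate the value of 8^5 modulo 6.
By repeated squaring mod 6: 8^{1}≡2, 8^{2}≡4, 8^{4}≡4. Then 8^{5} = 8^{4+1} ≡ 4 × 2 ≡ 2 mod 6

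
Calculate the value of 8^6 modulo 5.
Using Fermat: 8^{4} ≡ 1 (mod 5). 6 ≡ 2 (mod 4). So 8^{6} ≡ 8^{2} ≡ 4 (mod 5)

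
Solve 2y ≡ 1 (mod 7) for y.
Since 7 is prime, by Fermat 2^(-1) ≡ 2^{5} ≡ 4 (mod 7). Verify: 2 × 4 = 8 ≡ 1 (mod 7)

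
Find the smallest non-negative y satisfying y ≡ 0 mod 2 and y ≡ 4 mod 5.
M = 2 × 5 = 10. M₁ = 5, y₁ ≡ 1 mod 2. M₂ = 2, y₂ ≡ 3 mod 5. y = 0×5×1 + 4×2×3 ≡ 4 mod 10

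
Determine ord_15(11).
Powers of 11 mod 15: 11^1≡11, 11^2≡1. ord_15(11) = 2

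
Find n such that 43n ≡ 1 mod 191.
Since 191 is prime, by Fermat 43^(-1) ≡ 43^{189} ≡ 40 mod 191. Verify: 43 × 40 = 1720 ≡ 1 mod 191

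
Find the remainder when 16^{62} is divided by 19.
By Fermat: 16^{18} ≡ 1 (mod 19). 62 = 3×18 + 8. So 16^{62} ≡ 16^{8} ≡ 6 (mod 19)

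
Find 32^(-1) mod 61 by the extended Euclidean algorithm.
Extended GCD: 32(21) + 61(-11) = 1. So 32^(-1) ≡ 21 mod 61. Verify: 32 × 21 = 672 ≡ 1 mod 61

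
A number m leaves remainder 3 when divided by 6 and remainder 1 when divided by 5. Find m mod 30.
M = 6 × 5 = 30. M₁ = 5, y₁ ≡ 5 mod 6. M₂ = 6, y₂ ≡ 1 mod 5. m = 3×5×5 + 1×6×1 ≡ 21 mod 30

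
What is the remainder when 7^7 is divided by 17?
By repeated squaring mod 17: 7^{1}≡7, 7^{2}≡15, 7^{4}≡4. Then 7^{7} = 7^{4+2+1} ≡ 4 × 15 × 7 ≡ 12 mod 17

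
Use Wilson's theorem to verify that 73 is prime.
(72)! mod 73 = 72. Since this equals -1 mod 73, Wilson confirms 73 is prime.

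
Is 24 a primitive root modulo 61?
24^{20} ≡ 1 mod 61 and 20 < 60, so ord_61(24) = 20 ≠ 60 and 24 is not a primitive root.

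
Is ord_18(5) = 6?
Powers of 5 mod 18: 5^1≡5, 5^2≡7, 5^3≡17, 5^4≡13, 5^5≡11, 5^6≡1. First k with 5^k≡1 is k=6. Yes, ord_18(5) = 6.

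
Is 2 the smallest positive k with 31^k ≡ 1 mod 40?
Powers of 31 mod 40: 31^1≡31, 31^2≡1. First k with 31^k≡1 is k=2. Yes, ord_40(31) = 2.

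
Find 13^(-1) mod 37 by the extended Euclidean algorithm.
Extended GCD: 13(-17) + 37(6) = 1. So 13^(-1) ≡ -17 ≡ 20 mod 37. Verify: 13 × 20 = 260 ≡ 1 mod 37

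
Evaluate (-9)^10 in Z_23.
By repeated squaring mod 23: (-9)^{1}≡14, (-9)^{2}≡12, (-9)^{4}≡6, (-9)^{8}≡13. Then (-9)^{10} = (-9)^{8+2} ≡ 13 × 12 ≡ 18 mod 23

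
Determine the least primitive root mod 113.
g = 3. Powers: [3, 9, 27, 81, 17, 51, 40, 7, 21, ...] generates all 112 non-zero residues.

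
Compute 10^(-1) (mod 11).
Since 11 is prime, by Fermat 10^(-1) ≡ 10^{9} ≡ 10 (mod 11). Verify: 10 × 10 = 100 ≡ 1 (mod 11)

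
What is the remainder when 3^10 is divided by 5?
Using Fermat: 3^{4} ≡ 1 mod 5. 10 ≡ 2 mod 4. So 3^{10} ≡ 3^{2} ≡ 4 mod 5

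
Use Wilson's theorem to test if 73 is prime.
(72)! mod 73 = 72. Since 72 ≡ -1 (mod 73), 73 is prime.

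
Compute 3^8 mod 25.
By repeated squaring (mod 25): 3^{1}≡3, 3^{2}≡9, 3^{4}≡6, 3^{8}≡11. So 3^{8} ≡ 11 (mod 25)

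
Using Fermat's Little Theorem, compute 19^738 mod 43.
By Fermat: 19^{42} ≡ 1 (mod 43). 738 ≡ 24 (mod 42). So 19^{738} ≡ 19^{24} ≡ 21 (mod 43)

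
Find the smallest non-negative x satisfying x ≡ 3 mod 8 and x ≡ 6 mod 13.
M = 8 × 13 = 104. M₁ = 13, y₁ ≡ 5 mod 8. M₂ = 8, y₂ ≡ 5 mod 13. x = 3×13×5 + 6×8×5 ≡ 19 mod 104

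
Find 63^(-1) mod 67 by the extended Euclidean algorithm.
Extended GCD: 63(-17) + 67(16) = 1. So 63^(-1) ≡ -17 ≡ 50 mod 67. Verify: 63 × 50 = 3150 ≡ 1 mod 67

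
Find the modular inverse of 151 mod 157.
Since 157 is prime, by Fermat 151^(-1) ≡ 151^{155} ≡ 26 mod 157. Verify: 151 × 26 = 3926 ≡ 1 mod 157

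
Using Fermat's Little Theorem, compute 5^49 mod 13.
By Fermat: 5^{12} ≡ 1 mod 13. 49 = 4×12 + 1. So 5^{49} ≡ 5^{1} ≡ 5 mod 13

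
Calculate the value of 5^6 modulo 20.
By repeated squaring mod 20: 5^{1}≡5, 5^{2}≡5, 5^{4}≡5. Then 5^{6} = 5^{4+2} ≡ 5 × 5 ≡ 5 mod 20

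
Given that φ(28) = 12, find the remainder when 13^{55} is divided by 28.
By Euler: 13^{12} ≡ 1 mod 28 since gcd(13, 28) = 1. 55 = 4×12 + 7. So 13^{55} ≡ 13^{7} ≡ 13 mod 28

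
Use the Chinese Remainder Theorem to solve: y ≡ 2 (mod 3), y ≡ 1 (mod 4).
M = 3 × 4 = 12. M₁ = 4, y₁ ≡ 1 (mod 3). M₂ = 3, y₂ ≡ 3 (mod 4). y = 2×4×1 + 1×3×3 ≡ 5 (mod 12)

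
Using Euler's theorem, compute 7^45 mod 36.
By Euler: 7^{12} ≡ 1 (mod 36) since gcd(7, 36) = 1. 45 = 3×12 + 9. So 7^{45} ≡ 7^{9} ≡ 19 (mod 36)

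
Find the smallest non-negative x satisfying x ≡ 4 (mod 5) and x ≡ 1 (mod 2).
M = 5 × 2 = 10. M₁ = 2, y₁ ≡ 3 (mod 5). M₂ = 5, y₂ ≡ 1 (mod 2). x = 4×2×3 + 1×5×1 ≡ 9 (mod 10)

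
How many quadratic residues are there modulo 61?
For prime 61, there are (p-1)/2 = (61-1)/2 = 30 quadratic residues (excluding 0).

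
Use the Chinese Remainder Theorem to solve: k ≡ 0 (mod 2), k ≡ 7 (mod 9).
M = 2 × 9 = 18. M₁ = 9, y₁ ≡ 1 (mod 2). M₂ = 2, y₂ ≡ 5 (mod 9). k = 0×9×1 + 7×2×5 ≡ 16 (mod 18)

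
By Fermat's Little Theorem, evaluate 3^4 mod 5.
By Fermat's Little Theorem, 3^{4} ≡ 1 (mod 5) since 5 is prime and gcd(3, 5) = 1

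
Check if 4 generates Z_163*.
4^{81} ≡ 1 mod 163 and 81 < 162, so ord_163(4) = 81 ≠ 162 and 4 is not a primitive root.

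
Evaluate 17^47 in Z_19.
Using Fermat: 17^{18} ≡ 1 mod 19. 47 ≡ 11 mod 18. So 17^{47} ≡ 17^{11} ≡ 4 mod 19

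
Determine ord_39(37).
Powers of 37 mod 39: 37^1≡37, 37^2≡4, 37^3≡31, 37^4≡16, 37^5≡7, 37^6≡25, 37^7≡28, 37^8≡22, 37^9≡34, 37^10≡10, 37^11≡19, 37^12≡1. Order = 12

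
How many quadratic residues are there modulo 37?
Exactly half the non-zero residues mod a prime are QRs: (37-1)/2 = 18.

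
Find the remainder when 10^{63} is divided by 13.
By Fermat: 10^{12} ≡ 1 (mod 13). 63 = 5×12 + 3. So 10^{63} ≡ 10^{3} ≡ 12 (mod 13)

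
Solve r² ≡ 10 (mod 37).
The square roots of 10 mod 37 are 26 and 11. Verify: 26² = 676 ≡ 10 (mod 37)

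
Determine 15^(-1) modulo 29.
Since 29 is prime, by Fermat 15^(-1) ≡ 15^{27} ≡ 2 (mod 29). Verify: 15 × 2 = 30 ≡ 1 (mod 29)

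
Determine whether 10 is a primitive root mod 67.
10^{33} ≡ 1 mod 67 and 33 < 66, so ord_67(10) = 33 ≠ 66 and 10 is not a primitive root.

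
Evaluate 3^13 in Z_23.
By repeated squaring mod 23: 3^{1}≡3, 3^{2}≡9, 3^{4}≡12, 3^{8}≡6. Then 3^{13} = 3^{8+4+1} ≡ 6 × 12 × 3 ≡ 9 mod 23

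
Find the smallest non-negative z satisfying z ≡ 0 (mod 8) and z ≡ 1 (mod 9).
M = 8 × 9 = 72. M₁ = 9, y₁ ≡ 1 (mod 8). M₂ = 8, y₂ ≡ 8 (mod 9). z = 0×9×1 + 1×8×8 ≡ 64 (mod 72)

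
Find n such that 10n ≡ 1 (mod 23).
Since 23 is prime, by Fermat 10^(-1) ≡ 10^{21} ≡ 7 (mod 23). Verify: 10 × 7 = 70 ≡ 1 (mod 23)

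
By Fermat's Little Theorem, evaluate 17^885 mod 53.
By Fermat: 17^{52} ≡ 1 (mod 53). 885 ≡ 1 (mod 52). So 17^{885} ≡ 17^{1} ≡ 17 (mod 53)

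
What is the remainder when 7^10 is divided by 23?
By repeated squaring mod 23: 7^{1}≡7, 7^{2}≡3, 7^{4}≡9, 7^{8}≡12. Then 7^{10} = 7^{8+2} ≡ 12 × 3 ≡ 13 mod 23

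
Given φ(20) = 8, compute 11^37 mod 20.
By Euler: 11^{8} ≡ 1 mod 20 since gcd(11, 20) = 1. 37 = 4×8 + 5. So 11^{37} ≡ 11^{5} ≡ 11 mod 20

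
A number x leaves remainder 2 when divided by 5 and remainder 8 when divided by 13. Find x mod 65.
M = 5 × 13 = 65. M₁ = 13, y₁ ≡ 2 mod 5. M₂ = 5, y₂ ≡ 8 mod 13. x = 2×13×2 + 8×5×8 ≡ 47 mod 65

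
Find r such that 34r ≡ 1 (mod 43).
Since 43 is prime, by Fermat 34^(-1) ≡ 34^{41} ≡ 19 (mod 43). Verify: 34 × 19 = 646 ≡ 1 (mod 43)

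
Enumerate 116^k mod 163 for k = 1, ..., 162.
116^1, 116^2, ..., 116^{162} mod 163: [116, 90, 8, 113, 68, 64, 89, 55, 23, 60, 114, 21, 154, 97, 5, 91, 124, 40, 76, 14, 157, 119, 112, 115, 137, 81, 105, 118, 159, 25, 129, 131, 37, 54, 70, 133, 106, 71, 86, 33, 79, 36, 101, 143, 125, 156, 3, 22, 107, 24, 13, 41, 29, 104, 2, 69, 17, 16, 63, 136, 128, 15, 110, 46, 120, 65, 42, 145, 31, 10, 19, 85, 80, 152, 28, 151, 75, 61, 67, 111, 162, 47, 73, 155, 50, 95, 99, 74, 108, 140, 103, 49, 142, 9, 66, 158, 72, 39, 123, 87, 149, 6, 44, 51, 48, 26, 82, 58, 45, 4, 138, 34, 32, 126, 109, 93, 30, 57, 92, 77, 130, 84, 127, 62, 20, 38, 7, 160, 141, 56, 139, 150, 122, 134, 59, 161, 94, 146, 147, 100, 27, 35, 148, 53, 117, 43, 98, 121, 18, 132, 153, 144, 78, 83, 11, 135, 12, 88, 102, 96, 52, 1]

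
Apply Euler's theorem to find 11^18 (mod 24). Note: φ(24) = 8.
By Euler: 11^{8} ≡ 1 (mod 24) since gcd(11, 24) = 1. 18 = 2×8 + 2. So 11^{18} ≡ 11^{2} ≡ 1 (mod 24)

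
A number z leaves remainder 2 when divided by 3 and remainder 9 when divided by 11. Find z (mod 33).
M = 3 × 11 = 33. M₁ = 11, y₁ ≡ 2 (mod 3). M₂ = 3, y₂ ≡ 4 (mod 11). z = 2×11×2 + 9×3×4 ≡ 20 (mod 33)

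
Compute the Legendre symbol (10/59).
(10/59) = 10^{29} mod 59 = -1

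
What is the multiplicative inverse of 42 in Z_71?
Since 71 is prime, by Fermat 42^(-1) ≡ 42^{69} ≡ 22 mod 71. Verify: 42 × 22 = 924 ≡ 1 mod 71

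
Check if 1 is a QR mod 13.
By Euler's criterion: 1^{6} ≡ 1 (mod 13). Since this equals 1, 1 is a QR.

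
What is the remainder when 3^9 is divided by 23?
By repeated squaring mod 23: 3^{1}≡3, 3^{2}≡9, 3^{4}≡12, 3^{8}≡6. Then 3^{9} = 3^{8+1} ≡ 6 × 3 ≡ 18 mod 23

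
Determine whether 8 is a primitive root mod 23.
8^{11} ≡ 1 mod 23 and 11 < 22, so ord_23(8) = 11 ≠ 22 and 8 is not a primitive root.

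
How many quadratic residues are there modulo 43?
The squaring map on Z_43* is 2-to-1, so there are (42)/2 = 21 QRs.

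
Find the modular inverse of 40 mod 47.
Since 47 is prime, by Fermat 40^(-1) ≡ 40^{45} ≡ 20 mod 47. Verify: 40 × 20 = 800 ≡ 1 mod 47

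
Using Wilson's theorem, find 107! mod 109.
(108)! = (107)! × (108) ≡ -1 mod 109. So (107)! ≡ -1 × (108)^(-1) ≡ (-1)×(-1) = 1 mod 109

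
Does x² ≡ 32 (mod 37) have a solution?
By Euler's criterion: 32^{18} ≡ 36 (mod 37). Since this equals -1 (≡ 36), 32 is not a QR.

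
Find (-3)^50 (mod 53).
By repeated squaring (mod 53): (-3)^{1}≡50, (-3)^{2}≡9, (-3)^{4}≡28, (-3)^{8}≡42, (-3)^{16}≡15, (-3)^{32}≡13. Then (-3)^{50} = (-3)^{32+16+2} ≡ 13 × 15 × 9 ≡ 6 (mod 53)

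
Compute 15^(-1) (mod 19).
Since 19 is prime, by Fermat 15^(-1) ≡ 15^{17} ≡ 14 (mod 19). Verify: 15 × 14 = 210 ≡ 1 (mod 19)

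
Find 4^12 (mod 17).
By repeated squaring (mod 17): 4^{1}≡4, 4^{2}≡16, 4^{4}≡1, 4^{8}≡1. Then 4^{12} = 4^{8+4} ≡ 1 × 1 ≡ 1 (mod 17)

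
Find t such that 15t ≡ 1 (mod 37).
Since 37 is prime, by Fermat 15^(-1) ≡ 15^{35} ≡ 5 (mod 37). Verify: 15 × 5 = 75 ≡ 1 (mod 37)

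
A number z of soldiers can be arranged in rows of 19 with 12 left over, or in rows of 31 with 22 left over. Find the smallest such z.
M = 19 × 31 = 589. M₁ = 31, y₁ ≡ 8 mod 19. M₂ = 19, y₂ ≡ 18 mod 31. z = 12×31×8 + 22×19×18 ≡ 487 mod 589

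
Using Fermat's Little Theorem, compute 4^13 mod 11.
By Fermat: 4^{10} ≡ 1 (mod 11). So 4^{13} = 4^{10} · 4^{3} ≡ 4^{3} ≡ 9 (mod 11)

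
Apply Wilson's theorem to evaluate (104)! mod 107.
(106)! = (104)! × (105) × (106) ≡ -1 (mod 107). So (104)! ≡ -1 × [(106)(105)]^(-1) ≡ 53 (mod 107)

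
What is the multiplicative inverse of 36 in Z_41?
Since 41 is prime, by Fermat 36^(-1) ≡ 36^{39} ≡ 8 (mod 41). Verify: 36 × 8 = 288 ≡ 1 (mod 41)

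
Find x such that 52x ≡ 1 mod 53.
Since 53 is prime, by Fermat 52^(-1) ≡ 52^{51} ≡ 52 mod 53. Verify: 52 × 52 = 2704 ≡ 1 mod 53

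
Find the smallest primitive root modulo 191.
g = 19. Powers: [19, 170, 174, 59, 166, 98, 143, ...] generates all 190 non-zero residues.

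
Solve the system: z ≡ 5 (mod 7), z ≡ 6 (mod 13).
M = 7 × 13 = 91. M₁ = 13, y₁ ≡ 6 (mod 7). M₂ = 7, y₂ ≡ 2 (mod 13). z = 5×13×6 + 6×7×2 ≡ 19 (mod 91)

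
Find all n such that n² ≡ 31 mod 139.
The square roots of 31 mod 139 are 46 and 93. Verify: 46² = 2116 ≡ 31 mod 139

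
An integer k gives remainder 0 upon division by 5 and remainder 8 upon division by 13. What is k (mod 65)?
M = 5 × 13 = 65. M₁ = 13, y₁ ≡ 2 (mod 5). M₂ = 5, y₂ ≡ 8 (mod 13). k = 0×13×2 + 8×5×8 ≡ 60 (mod 65)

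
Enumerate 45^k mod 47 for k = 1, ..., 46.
45^1, 45^2, ..., 45^{46} mod 47: [45, 4, 39, 16, 15, 17, 13, 21, 5, 37, 20, 7, 33, 28, 38, 18, 11, 25, 44, 6, 35, 24, 46, 2, 43, 8, 31, 32, 30, 34, 26, 42, 10, 27, 40, 14, 19, 9, 29, 36, 22, 3, 41, 12, 23, 1]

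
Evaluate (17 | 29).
(17/29) = 17^{14} mod 29 = -1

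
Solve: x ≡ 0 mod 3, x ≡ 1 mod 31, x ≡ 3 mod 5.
M = 3 × 31 × 5 = 465. M₁ = 155, y₁ ≡ 2 mod 3. M₂ = 15, y₂ ≡ 29 mod 31. M₃ = 93, y₃ ≡ 2 mod 5. x = 0×155×2 + 1×15×29 + 3×93×2 ≡ 63 mod 465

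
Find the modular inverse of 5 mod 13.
Since 13 is prime, by Fermat 5^(-1) ≡ 5^{11} ≡ 8 (mod 13). Verify: 5 × 8 = 40 ≡ 1 (mod 13)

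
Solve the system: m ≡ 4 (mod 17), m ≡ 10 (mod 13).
M = 17 × 13 = 221. M₁ = 13, y₁ ≡ 4 (mod 17). M₂ = 17, y₂ ≡ 10 (mod 13). m = 4×13×4 + 10×17×10 ≡ 140 (mod 221)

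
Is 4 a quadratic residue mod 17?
By Euler's criterion: 4^{8} ≡ 1 mod 17. Since this equals 1, 4 is a QR.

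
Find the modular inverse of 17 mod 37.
Since 37 is prime, by Fermat 17^(-1) ≡ 17^{35} ≡ 24 (mod 37). Verify: 17 × 24 = 408 ≡ 1 (mod 37)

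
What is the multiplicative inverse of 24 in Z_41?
Since 41 is prime, by Fermat 24^(-1) ≡ 24^{39} ≡ 12 mod 41. Verify: 24 × 12 = 288 ≡ 1 mod 41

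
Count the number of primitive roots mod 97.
There are φ(97-1) = φ(96) = 32 primitive roots modulo 97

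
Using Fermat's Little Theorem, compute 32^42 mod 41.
By Fermat: 32^{40} ≡ 1 (mod 41). So 32^{42} = 32^{40} · 32^{2} ≡ 32^{2} ≡ 40 (mod 41)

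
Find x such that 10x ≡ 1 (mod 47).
Since 47 is prime, by Fermat 10^(-1) ≡ 10^{45} ≡ 33 (mod 47). Verify: 10 × 33 = 330 ≡ 1 (mod 47)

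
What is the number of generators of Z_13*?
A prime p has φ(p-1) primitive roots; here φ(12) = 4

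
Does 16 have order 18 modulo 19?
16^{9} ≡ 1 (mod 19) and 9 < 18, so ord_19(16) = 9 ≠ 18 and 16 is not a primitive root.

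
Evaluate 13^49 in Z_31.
Using Fermat: 13^{30} ≡ 1 (mod 31). 49 ≡ 19 (mod 30). So 13^{49} ≡ 13^{19} ≡ 21 (mod 31)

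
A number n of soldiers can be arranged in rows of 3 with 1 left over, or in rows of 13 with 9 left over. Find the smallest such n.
M = 3 × 13 = 39. M₁ = 13, y₁ ≡ 1 mod 3. M₂ = 3, y₂ ≡ 9 mod 13. n = 1×13×1 + 9×3×9 ≡ 22 mod 39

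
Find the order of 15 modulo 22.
Powers of 15 mod 22: 15^1≡15, 15^2≡5, 15^3≡9, 15^4≡3, 15^5≡1. So the order of 15 is 5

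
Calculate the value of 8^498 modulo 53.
Using Fermat: 8^{52} ≡ 1 (mod 53). 498 ≡ 30 (mod 52). So 8^{498} ≡ 8^{30} ≡ 38 (mod 53)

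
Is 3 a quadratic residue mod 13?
By Euler's criterion: 3^{6} ≡ 1 mod 13. Since this equals 1, 3 is a QR.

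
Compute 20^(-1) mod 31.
Since 31 is prime, by Fermat 20^(-1) ≡ 20^{29} ≡ 14 mod 31. Verify: 20 × 14 = 280 ≡ 1 mod 31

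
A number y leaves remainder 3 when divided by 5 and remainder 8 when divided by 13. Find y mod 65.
M = 5 × 13 = 65. M₁ = 13, y₁ ≡ 2 mod 5. M₂ = 5, y₂ ≡ 8 mod 13. y = 3×13×2 + 8×5×8 ≡ 8 mod 65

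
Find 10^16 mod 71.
By repeated squaring mod 71: 10^{1}≡10, 10^{2}≡29, 10^{4}≡60, 10^{8}≡50, 10^{16}≡15. So 10^{16} ≡ 15 mod 71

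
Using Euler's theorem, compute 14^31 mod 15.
By Euler: 14^{8} ≡ 1 mod 15 since gcd(14, 15) = 1. 31 = 3×8 + 7. So 14^{31} ≡ 14^{7} ≡ 14 mod 15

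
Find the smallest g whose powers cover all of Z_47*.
g = 5. For each prime q|46: 5^{23}≡46, 5^{2}≡25, none ≡ 1, so ord_47(5) = 46 and 5 is a primitive root.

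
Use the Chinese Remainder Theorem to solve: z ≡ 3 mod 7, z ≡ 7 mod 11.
M = 7 × 11 = 77. M₁ = 11, y₁ ≡ 2 mod 7. M₂ = 7, y₂ ≡ 8 mod 11. z = 3×11×2 + 7×7×8 ≡ 73 mod 77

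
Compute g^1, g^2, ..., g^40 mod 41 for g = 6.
6^1, 6^2, ..., 6^{40} mod 41: [6, 36, 11, 25, 27, 39, 29, 10, 19, 32, 28, 4, 24, 21, 3, 18, 26, 33, 34, 40, 35, 5, 30, 16, 14, 2, 12, 31, 22, 9, 13, 37, 17, 20, 38, 23, 15, 8, 7, 1]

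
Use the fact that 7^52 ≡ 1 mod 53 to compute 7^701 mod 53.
By Fermat: 7^{52} ≡ 1 mod 53. 701 ≡ 25 mod 52. So 7^{701} ≡ 7^{25} ≡ 38 mod 53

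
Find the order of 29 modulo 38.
Powers of 29 mod 38: 29^1≡29, 29^2≡5, 29^3≡31, 29^4≡25, 29^5≡3, 29^6≡11, 29^7≡15, 29^8≡17, 29^9≡37, 29^10≡9, 29^11≡33, 29^12≡7, 29^13≡13, 29^14≡35, 29^15≡27, 29^16≡23, 29^17≡21, 29^18≡1. ord_38(29) = 18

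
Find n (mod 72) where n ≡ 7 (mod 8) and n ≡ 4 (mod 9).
M = 8 × 9 = 72. M₁ = 9, y₁ ≡ 1 (mod 8). M₂ = 8, y₂ ≡ 8 (mod 9). n = 7×9×1 + 4×8×8 ≡ 31 (mod 72)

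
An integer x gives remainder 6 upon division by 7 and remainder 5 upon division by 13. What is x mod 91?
M = 7 × 13 = 91. M₁ = 13, y₁ ≡ 6 mod 7. M₂ = 7, y₂ ≡ 2 mod 13. x = 6×13×6 + 5×7×2 ≡ 83 mod 91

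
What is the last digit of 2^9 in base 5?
Using Fermat: 2^{4} ≡ 1 (mod 5). 9 ≡ 1 (mod 4). So 2^{9} ≡ 2^{1} ≡ 2 (mod 5)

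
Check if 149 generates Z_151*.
149^{30} ≡ 1 (mod 151) and 30 < 150, so ord_151(149) = 30 ≠ 150 and 149 is not a primitive root.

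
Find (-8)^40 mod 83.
By repeated squaring mod 83: (-8)^{1}≡75, (-8)^{2}≡64, (-8)^{4}≡29, (-8)^{8}≡11, (-8)^{16}≡38, (-8)^{32}≡33. Then (-8)^{40} = (-8)^{32+8} ≡ 33 × 11 ≡ 31 mod 83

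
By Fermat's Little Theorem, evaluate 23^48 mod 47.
By Fermat: 23^{46} ≡ 1 (mod 47). So 23^{48} = 23^{46} · 23^{2} ≡ 23^{2} ≡ 12 (mod 47)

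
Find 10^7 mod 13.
By repeated squaring mod 13: 10^{1}≡10, 10^{2}≡9, 10^{4}≡3. Then 10^{7} = 10^{4+2+1} ≡ 3 × 9 × 10 ≡ 10 mod 13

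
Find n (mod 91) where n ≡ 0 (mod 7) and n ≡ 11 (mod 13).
M = 7 × 13 = 91. M₁ = 13, y₁ ≡ 6 (mod 7). M₂ = 7, y₂ ≡ 2 (mod 13). n = 0×13×6 + 11×7×2 ≡ 63 (mod 91)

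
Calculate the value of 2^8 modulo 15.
By repeated squaring (mod 15): 2^{1}≡2, 2^{2}≡4, 2^{4}≡1, 2^{8}≡1. So 2^{8} ≡ 1 (mod 15)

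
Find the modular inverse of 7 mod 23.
Since 23 is prime, by Fermat 7^(-1) ≡ 7^{21} ≡ 10 mod 23. Verify: 7 × 10 = 70 ≡ 1 mod 23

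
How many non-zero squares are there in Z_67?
The squaring map on Z_67* is 2-to-1, so there are (66)/2 = 33 QRs.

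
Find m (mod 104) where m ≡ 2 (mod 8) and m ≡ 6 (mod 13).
M = 8 × 13 = 104. M₁ = 13, y₁ ≡ 5 (mod 8). M₂ = 8, y₂ ≡ 5 (mod 13). m = 2×13×5 + 6×8×5 ≡ 58 (mod 104)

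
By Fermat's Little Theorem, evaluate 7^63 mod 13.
By Fermat: 7^{12} ≡ 1 mod 13. 63 = 5×12 + 3. So 7^{63} ≡ 7^{3} ≡ 5 mod 13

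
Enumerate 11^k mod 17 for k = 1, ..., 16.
11^1, 11^2, ..., 11^{16} mod 17: [11, 2, 5, 4, 10, 8, 3, 16, 6, 15, 12, 13, 7, 9, 14, 1]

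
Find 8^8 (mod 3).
Using Fermat: 8^{2} ≡ 1 (mod 3). 8 ≡ 0 (mod 2). So 8^{8} ≡ 8^{0} ≡ 1 (mod 3)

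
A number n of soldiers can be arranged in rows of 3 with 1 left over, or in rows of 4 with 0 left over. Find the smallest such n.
M = 3 × 4 = 12. M₁ = 4, y₁ ≡ 1 mod 3. M₂ = 3, y₂ ≡ 3 mod 4. n = 1×4×1 + 0×3×3 ≡ 4 mod 12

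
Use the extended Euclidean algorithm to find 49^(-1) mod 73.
Extended GCD: 49(3) + 73(-2) = 1. So 49^(-1) ≡ 3 (mod 73). Verify: 49 × 3 = 147 ≡ 1 (mod 73)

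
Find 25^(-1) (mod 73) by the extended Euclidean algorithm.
Extended GCD: 25(-35) + 73(12) = 1. So 25^(-1) ≡ -35 ≡ 38 (mod 73). Verify: 25 × 38 = 950 ≡ 1 (mod 73)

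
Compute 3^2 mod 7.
3^{2} = 9 ≡ 2 mod 7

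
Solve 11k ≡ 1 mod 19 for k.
Since 19 is prime, by Fermat 11^(-1) ≡ 11^{17} ≡ 7 mod 19. Verify: 11 × 7 = 77 ≡ 1 mod 19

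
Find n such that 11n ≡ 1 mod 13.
Since 13 is prime, by Fermat 11^(-1) ≡ 11^{11} ≡ 6 mod 13. Verify: 11 × 6 = 66 ≡ 1 mod 13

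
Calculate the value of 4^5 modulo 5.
Using Fermat: 4^{4} ≡ 1 (mod 5). 5 ≡ 1 (mod 4). So 4^{5} ≡ 4^{1} ≡ 4 (mod 5)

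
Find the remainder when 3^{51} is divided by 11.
By Fermat: 3^{10} ≡ 1 (mod 11). 51 = 5×10 + 1. So 3^{51} ≡ 3^{1} ≡ 3 (mod 11)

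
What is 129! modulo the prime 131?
(130)! = (129)! × (130) ≡ -1 (mod 131). So (129)! ≡ -1 × (130)^(-1) ≡ (-1)×(-1) = 1 (mod 131)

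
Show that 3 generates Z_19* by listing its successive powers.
3^1, 3^2, ..., 3^{18} mod 19: [3, 9, 8, 5, 15, 7, 2, 6, 18, 16, 10, 11, 14, 4, 12, 17, 13, 1]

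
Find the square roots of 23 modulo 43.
The square roots of 23 mod 43 are 25 and 18. Verify: 25² = 625 ≡ 23 mod 43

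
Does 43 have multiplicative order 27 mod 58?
Powers of 43 mod 58: 43^1≡43, 43^2≡51, 43^3≡47, 43^4≡49, 43^5≡19, 43^6≡5, 43^7≡41, 43^8≡23, 43^9≡3, 43^10≡13, 43^11≡37, 43^12≡25, 43^13≡31, 43^14≡57, 43^15≡15, 43^16≡7, 43^17≡11, 43^18≡9, 43^19≡39, 43^20≡53, 43^21≡17, 43^22≡35, 43^23≡55, 43^24≡45, 43^25≡21, 43^26≡33, 43^27≡27, 43^28≡1. 43^27≡27≢1, so ord ≠ 27. No, the actual order is 28.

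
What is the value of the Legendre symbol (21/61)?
(21/61) = 21^{30} mod 61 = -1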